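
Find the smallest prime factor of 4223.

41

4223 is odd.
Digit sum 11, not divisible by 3.
Ends in 3: not divisible by 5.
7: 4223 = 7·603 + 2
11: 4223 = 11·383 + 10
13: 4223 = 13·324 + 11
17: 4223 = 17·248 + 7
19: 4223 = 19·222 + 5
23: 4223 = 23·183 + 14
29: 4223 = 29·145 + 18
31: 4223 = 31·136 + 7
37: 4223 = 37·114 + 5
41: 4223 = 41·103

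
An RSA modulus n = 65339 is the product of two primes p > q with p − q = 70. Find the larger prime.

293

Since p = q + 70, we have 65339 = q(q + 70), so q² + 70q − 65339 = 0.
Discriminant: 70² + 4·65339 = 4900 + 261356 = 266256; √266256 = 516.
q = (−70 + 516)/2 = 223, and p = q + 70 = 293.
Check: 223 · 293 = 65339.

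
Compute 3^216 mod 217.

78

3^1 ≡ 3 (mod 217)
3^2 ≡ 3^2 = 9 ≡ 9 (mod 217)
3^4 ≡ 9^2 = 81 ≡ 81 (mod 217)
3^8 ≡ 81^2 = 6561 ≡ 51 (mod 217)
3^16 ≡ 51^2 = 2601 ≡ 214 (mod 217)
3^32 ≡ 214^2 = 45796 ≡ 9 (mod 217)
3^64 ≡ 9^2 = 81 ≡ 81 (mod 217)
3^128 ≡ 81^2 = 6561 ≡ 51 (mod 217)
216 = 128 + 64 + 16 + 8 in binary powers of 2.
So 3^216 ≡ 51 · 81 · 214 · 51 ≡ 78 (mod 217).
Since 78 ≠ 1, base 3 is a Fermat witness: 217 is composite.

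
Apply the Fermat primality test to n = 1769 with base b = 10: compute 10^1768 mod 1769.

1184

10^1 ≡ 10 (mod 1769)
10^2 ≡ 10^2 = 100 ≡ 100 (mod 1769)
10^4 ≡ 100^2 = 10000 ≡ 1155 (mod 1769)
10^8 ≡ 1155^2 = 1334025 ≡ 199 (mod 1769)
10^16 ≡ 199^2 = 39601 ≡ 683 (mod 1769)
10^32 ≡ 683^2 = 466489 ≡ 1242 (mod 1769)
10^64 ≡ 1242^2 = 1542564 ≡ 1765 (mod 1769)
10^128 ≡ 1765^2 = 3115225 ≡ 16 (mod 1769)
10^256 ≡ 16^2 = 256 ≡ 256 (mod 1769)
10^512 ≡ 256^2 = 65536 ≡ 83 (mod 1769)
10^1024 ≡ 83^2 = 6889 ≡ 1582 (mod 1769)
1768 = 1024 + 512 + 128 + 64 + 32 + 8 in binary powers of 2.
So 10^1768 ≡ 1582 · 83 · 16 · 1765 · 1242 · 199 ≡ 1184 (mod 1769).
Since 1184 ≠ 1, base 10 is a Fermat witness: 1769 is composite.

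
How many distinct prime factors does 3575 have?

3575 = 5^2 · 143
143 = 11 · 13
3575 = 5^2 · 11 · 13, which has 3 distinct prime factors.

3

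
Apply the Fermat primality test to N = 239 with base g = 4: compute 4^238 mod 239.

4^1 ≡ 4 (mod 239)
4^2 ≡ 4^2 = 16 ≡ 16 (mod 239)
4^4 ≡ 16^2 = 256 ≡ 17 (mod 239)
4^8 ≡ 17^2 = 289 ≡ 50 (mod 239)
4^16 ≡ 50^2 = 2500 ≡ 110 (mod 239)
4^32 ≡ 110^2 = 12100 ≡ 150 (mod 239)
4^64 ≡ 150^2 = 22500 ≡ 34 (mod 239)
4^128 ≡ 34^2 = 1156 ≡ 200 (mod 239)
238 = 128 + 64 + 32 + 8 + 4 + 2 in binary powers of 2.
So 4^238 ≡ 200 · 34 · 150 · 50 · 17 · 16 ≡ 1 (mod 239).
Since the result is 1, base 4 gives no evidence that 239 is composite.

1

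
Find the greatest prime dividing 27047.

43

27047 = 17 · 1591
1591 = 37 · 43
43 is prime.
So 27047 = 17 · 37 · 43; the largest prime factor is 43.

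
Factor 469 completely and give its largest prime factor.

67

469 = 7 · 67
67 is prime.
So 469 = 7 · 67; the largest prime factor is 67.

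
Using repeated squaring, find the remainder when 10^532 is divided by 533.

510

10^1 ≡ 10 (mod 533)
10^2 ≡ 10^2 = 100 ≡ 100 (mod 533)
10^4 ≡ 100^2 = 10000 ≡ 406 (mod 533)
10^8 ≡ 406^2 = 164836 ≡ 139 (mod 533)
10^16 ≡ 139^2 = 19321 ≡ 133 (mod 533)
10^32 ≡ 133^2 = 17689 ≡ 100 (mod 533)
10^64 ≡ 100^2 = 10000 ≡ 406 (mod 533)
10^128 ≡ 406^2 = 164836 ≡ 139 (mod 533)
10^256 ≡ 139^2 = 19321 ≡ 133 (mod 533)
10^512 ≡ 133^2 = 17689 ≡ 100 (mod 533)
532 = 512 + 16 + 4 in binary powers of 2.
So 10^532 ≡ 100 · 133 · 406 ≡ 510 (mod 533).
Since 510 ≠ 1, base 10 is a Fermat witness: 533 is composite.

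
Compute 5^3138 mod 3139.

5^1 ≡ 5 (mod 3139)
5^2 ≡ 5^2 = 25 ≡ 25 (mod 3139)
5^4 ≡ 25^2 = 625 ≡ 625 (mod 3139)
5^8 ≡ 625^2 = 390625 ≡ 1389 (mod 3139)
5^16 ≡ 1389^2 = 1929321 ≡ 1975 (mod 3139)
5^32 ≡ 1975^2 = 3900625 ≡ 1987 (mod 3139)
5^64 ≡ 1987^2 = 3948169 ≡ 2446 (mod 3139)
5^128 ≡ 2446^2 = 5982916 ≡ 3121 (mod 3139)
5^256 ≡ 3121^2 = 9740641 ≡ 324 (mod 3139)
5^512 ≡ 324^2 = 104976 ≡ 1389 (mod 3139)
5^1024 ≡ 1389^2 = 1929321 ≡ 1975 (mod 3139)
5^2048 ≡ 1975^2 = 3900625 ≡ 1987 (mod 3139)
3138 = 2048 + 1024 + 64 + 2 in binary powers of 2.
So 5^3138 ≡ 1987 · 1975 · 2446 · 25 ≡ 1311 (mod 3139).
Since 1311 ≠ 1, base 5 is a Fermat witness: 3139 is composite.

1311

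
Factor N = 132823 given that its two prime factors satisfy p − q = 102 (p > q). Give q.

317

Since p = q + 102, we have 132823 = q(q + 102), so q² + 102q − 132823 = 0.
Discriminant: 102² + 4·132823 = 10404 + 531292 = 541696; √541696 = 736.
q = (−102 + 736)/2 = 317, and p = q + 102 = 419.
Check: 317 · 419 = 132823.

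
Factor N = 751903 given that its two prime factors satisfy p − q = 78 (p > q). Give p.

Since p = q + 78, we have 751903 = q(q + 78), so q² + 78q − 751903 = 0.
Discriminant: 78² + 4·751903 = 6084 + 3007612 = 3013696; √3013696 = 1736.
q = (−78 + 1736)/2 = 829, and p = q + 78 = 907.
Check: 829 · 907 = 751903.

907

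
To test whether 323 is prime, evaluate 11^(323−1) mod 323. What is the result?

87

11^1 ≡ 11 (mod 323)
11^2 ≡ 11^2 = 121 ≡ 121 (mod 323)
11^4 ≡ 121^2 = 14641 ≡ 106 (mod 323)
11^8 ≡ 106^2 = 11236 ≡ 254 (mod 323)
11^16 ≡ 254^2 = 64516 ≡ 239 (mod 323)
11^32 ≡ 239^2 = 57121 ≡ 273 (mod 323)
11^64 ≡ 273^2 = 74529 ≡ 239 (mod 323)
11^128 ≡ 239^2 = 57121 ≡ 273 (mod 323)
11^256 ≡ 273^2 = 74529 ≡ 239 (mod 323)
322 = 256 + 64 + 2 in binary powers of 2.
So 11^322 ≡ 239 · 239 · 121 ≡ 87 (mod 323).
Since 87 ≠ 1, base 11 is a Fermat witness: 323 is composite.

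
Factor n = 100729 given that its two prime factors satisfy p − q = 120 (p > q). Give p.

383

Since p = q + 120, we have 100729 = q(q + 120), so q² + 120q − 100729 = 0.
Discriminant: 120² + 4·100729 = 14400 + 402916 = 417316; √417316 = 646.
q = (−120 + 646)/2 = 263, and p = q + 120 = 383.
Check: 263 · 383 = 100729.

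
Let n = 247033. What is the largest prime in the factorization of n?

247033 = 53 · 4661
4661 = 59 · 79
79 is prime.
So 247033 = 53 · 59 · 79; the largest prime factor is 79.

79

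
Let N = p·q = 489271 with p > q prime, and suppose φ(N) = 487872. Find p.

φ(n) = (p−1)(q−1) = n − (p+q) + 1, so p + q = 489271 − 487872 + 1 = 1400.
p and q are the roots of t² − 1400t + 489271 = 0.
Discriminant: 1400² − 4·489271 = 1960000 − 1957084 = 2916; √2916 = 54.
q = (1400 − 54)/2 = 673, p = (1400 + 54)/2 = 727.
Check: 673 · 727 = 489271.

727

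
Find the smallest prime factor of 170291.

170291 is odd.
Digit sum 20, not divisible by 3.
Ends in 1: not divisible by 5.
7: 170291 = 7·24327 + 2
11: 170291 = 11·15481

11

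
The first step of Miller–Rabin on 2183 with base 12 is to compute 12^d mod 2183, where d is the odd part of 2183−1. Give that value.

551

2183 − 1 = 2182 = 2^1 · 1091, so d = 1091.
12^1 ≡ 12 (mod 2183)
12^2 ≡ 12^2 = 144 ≡ 144 (mod 2183)
12^4 ≡ 144^2 = 20736 ≡ 1089 (mod 2183)
12^8 ≡ 1089^2 = 1185921 ≡ 552 (mod 2183)
12^16 ≡ 552^2 = 304704 ≡ 1267 (mod 2183)
12^32 ≡ 1267^2 = 1605289 ≡ 784 (mod 2183)
12^64 ≡ 784^2 = 614656 ≡ 1233 (mod 2183)
12^128 ≡ 1233^2 = 1520289 ≡ 921 (mod 2183)
12^256 ≡ 921^2 = 848241 ≡ 1237 (mod 2183)
12^512 ≡ 1237^2 = 1530169 ≡ 2069 (mod 2183)
12^1024 ≡ 2069^2 = 4280761 ≡ 2081 (mod 2183)
1091 = 1024 + 64 + 2 + 1 in binary powers of 2.
So 12^1091 ≡ 2081 · 1233 · 144 · 12 ≡ 551 (mod 2183).
Squaring chain: 551; never reaches −1, so base 12 is a Miller–Rabin witness that 2183 is composite.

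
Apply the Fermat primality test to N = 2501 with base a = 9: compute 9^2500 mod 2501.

9^1 ≡ 9 (mod 2501)
9^2 ≡ 9^2 = 81 ≡ 81 (mod 2501)
9^4 ≡ 81^2 = 6561 ≡ 1559 (mod 2501)
9^8 ≡ 1559^2 = 2430481 ≡ 2010 (mod 2501)
9^16 ≡ 2010^2 = 4040100 ≡ 985 (mod 2501)
9^32 ≡ 985^2 = 970225 ≡ 2338 (mod 2501)
9^64 ≡ 2338^2 = 5466244 ≡ 1559 (mod 2501)
9^128 ≡ 1559^2 = 2430481 ≡ 2010 (mod 2501)
9^256 ≡ 2010^2 = 4040100 ≡ 985 (mod 2501)
9^512 ≡ 985^2 = 970225 ≡ 2338 (mod 2501)
9^1024 ≡ 2338^2 = 5466244 ≡ 1559 (mod 2501)
9^2048 ≡ 1559^2 = 2430481 ≡ 2010 (mod 2501)
2500 = 2048 + 256 + 128 + 64 + 4 in binary powers of 2.
So 9^2500 ≡ 2010 · 985 · 2010 · 1559 · 1559 ≡ 1 (mod 2501).
Since the result is 1, base 9 gives no evidence that 2501 is composite.

1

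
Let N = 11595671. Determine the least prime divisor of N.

11595671 is odd.
Digit sum 35, not divisible by 3.
Ends in 1: not divisible by 5.
7: 11595671 = 7·1656524 + 3
11: 11595671 = 11·1054151 + 10
13: 11595671 = 13·891974 + 9
17: 11595671 = 17·682098 + 5
19: 11595671 = 19·610298 + 9
23: 11595671 = 23·504159 + 14
29: 11595671 = 29·399850 + 21
31: 11595671 = 31·374053 + 28
37: 11595671 = 37·313396 + 19
41: 11595671 = 41·282821 + 10
43: 11595671 = 43·269666 + 33
47: 11595671 = 47·246716 + 19
53: 11595671 = 53·218786 + 13
59: 11595671 = 59·196536 + 47
61: 11595671 = 61·190092 + 59
67: 11595671 = 67·173069 + 48
71: 11595671 = 71·163319 + 22
73: 11595671 = 73·158844 + 59
79: 11595671 = 79·146780 + 51
83: 11595671 = 83·139706 + 73
89: 11595671 = 89·130288 + 39
97: 11595671 = 97·119543

97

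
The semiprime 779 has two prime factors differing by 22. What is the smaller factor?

19

Since p = q + 22, we have 779 = q(q + 22), so q² + 22q − 779 = 0.
Discriminant: 22² + 4·779 = 484 + 3116 = 3600; √3600 = 60.
q = (−22 + 60)/2 = 19, and p = q + 22 = 41.
Check: 19 · 41 = 779.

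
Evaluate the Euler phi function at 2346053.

Factor: 2346053 = 71 · 173 · 191.
φ(2346053) = (71−1) · (173−1) · (191−1) = 70 · 172 · 190 = 2287600.

2287600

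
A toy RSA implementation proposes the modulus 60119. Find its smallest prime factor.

60119 is odd.
Digit sum 17, not divisible by 3.
Ends in 9: not divisible by 5.
7: 60119 = 7·8588 + 3
11: 60119 = 11·5465 + 4
13: 60119 = 13·4624 + 7
17: 60119 = 17·3536 + 7
19: 60119 = 19·3164 + 3
23: 60119 = 23·2613 + 20
29: 60119 = 29·2073 + 2
31: 60119 = 31·1939 + 10
37: 60119 = 37·1624 + 31
41: 60119 = 41·1466 + 13
43: 60119 = 43·1398 + 5
47: 60119 = 47·1279 + 6
53: 60119 = 53·1134 + 17
59: 60119 = 59·1018 + 57
61: 60119 = 61·985 + 34
67: 60119 = 67·897 + 20
71: 60119 = 71·846 + 53
73: 60119 = 73·823 + 40
79: 60119 = 79·761

79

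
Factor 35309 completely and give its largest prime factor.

67

35309 = 17 · 2077
2077 = 31 · 67
67 is prime.
So 35309 = 17 · 31 · 67; the largest prime factor is 67.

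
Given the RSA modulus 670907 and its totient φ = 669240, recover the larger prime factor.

φ(n) = (p−1)(q−1) = n − (p+q) + 1, so p + q = 670907 − 669240 + 1 = 1668.
p and q are the roots of t² − 1668t + 670907 = 0.
Discriminant: 1668² − 4·670907 = 2782224 − 2683628 = 98596; √98596 = 314.
q = (1668 − 314)/2 = 677, p = (1668 + 314)/2 = 991.
Check: 677 · 991 = 670907.

991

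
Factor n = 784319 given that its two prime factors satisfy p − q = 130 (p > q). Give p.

953

Since p = q + 130, we have 784319 = q(q + 130), so q² + 130q − 784319 = 0.
Discriminant: 130² + 4·784319 = 16900 + 3137276 = 3154176; √3154176 = 1776.
q = (−130 + 1776)/2 = 823, and p = q + 130 = 953.
Check: 823 · 953 = 784319.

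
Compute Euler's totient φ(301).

252

Factor: 301 = 7 · 43.
φ(301) = (7−1) · (43−1) = 6 · 42 = 252.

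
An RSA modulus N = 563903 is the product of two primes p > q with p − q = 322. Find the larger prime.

Since p = q + 322, we have 563903 = q(q + 322), so q² + 322q − 563903 = 0.
Discriminant: 322² + 4·563903 = 103684 + 2255612 = 2359296; √2359296 = 1536.
q = (−322 + 1536)/2 = 607, and p = q + 322 = 929.
Check: 607 · 929 = 563903.

929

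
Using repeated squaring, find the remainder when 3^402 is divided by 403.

3^1 ≡ 3 (mod 403)
3^2 ≡ 3^2 = 9 ≡ 9 (mod 403)
3^4 ≡ 9^2 = 81 ≡ 81 (mod 403)
3^8 ≡ 81^2 = 6561 ≡ 113 (mod 403)
3^16 ≡ 113^2 = 12769 ≡ 276 (mod 403)
3^32 ≡ 276^2 = 76176 ≡ 9 (mod 403)
3^64 ≡ 9^2 = 81 ≡ 81 (mod 403)
3^128 ≡ 81^2 = 6561 ≡ 113 (mod 403)
3^256 ≡ 113^2 = 12769 ≡ 276 (mod 403)
402 = 256 + 128 + 16 + 2 in binary powers of 2.
So 3^402 ≡ 276 · 113 · 276 · 9 ≡ 287 (mod 403).
Since 287 ≠ 1, base 3 is a Fermat witness: 403 is composite.

287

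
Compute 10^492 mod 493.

10^1 ≡ 10 (mod 493)
10^2 ≡ 10^2 = 100 ≡ 100 (mod 493)
10^4 ≡ 100^2 = 10000 ≡ 140 (mod 493)
10^8 ≡ 140^2 = 19600 ≡ 373 (mod 493)
10^16 ≡ 373^2 = 139129 ≡ 103 (mod 493)
10^32 ≡ 103^2 = 10609 ≡ 256 (mod 493)
10^64 ≡ 256^2 = 65536 ≡ 460 (mod 493)
10^128 ≡ 460^2 = 211600 ≡ 103 (mod 493)
10^256 ≡ 103^2 = 10609 ≡ 256 (mod 493)
492 = 256 + 128 + 64 + 32 + 8 + 4 in binary powers of 2.
So 10^492 ≡ 256 · 103 · 460 · 256 · 373 · 140 ≡ 132 (mod 493).
Since 132 ≠ 1, base 10 is a Fermat witness: 493 is composite.

132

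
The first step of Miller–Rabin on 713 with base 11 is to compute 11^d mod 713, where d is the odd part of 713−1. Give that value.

713 − 1 = 712 = 2^3 · 89, so d = 89.
11^1 ≡ 11 (mod 713)
11^2 ≡ 11^2 = 121 ≡ 121 (mod 713)
11^4 ≡ 121^2 = 14641 ≡ 381 (mod 713)
11^8 ≡ 381^2 = 145161 ≡ 422 (mod 713)
11^16 ≡ 422^2 = 178084 ≡ 547 (mod 713)
11^32 ≡ 547^2 = 299209 ≡ 462 (mod 713)
11^64 ≡ 462^2 = 213444 ≡ 257 (mod 713)
89 = 64 + 16 + 8 + 1 in binary powers of 2.
So 11^89 ≡ 257 · 547 · 422 · 11 ≡ 172 (mod 713).
Squaring chain: 172 → 351 → 565; never reaches −1, so base 11 is a Miller–Rabin witness that 713 is composite.

172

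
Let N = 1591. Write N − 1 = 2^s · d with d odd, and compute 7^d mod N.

343

1591 − 1 = 1590 = 2^1 · 795, so d = 795.
7^1 ≡ 7 (mod 1591)
7^2 ≡ 7^2 = 49 ≡ 49 (mod 1591)
7^4 ≡ 49^2 = 2401 ≡ 810 (mod 1591)
7^8 ≡ 810^2 = 656100 ≡ 608 (mod 1591)
7^16 ≡ 608^2 = 369664 ≡ 552 (mod 1591)
7^32 ≡ 552^2 = 304704 ≡ 823 (mod 1591)
7^64 ≡ 823^2 = 677329 ≡ 1154 (mod 1591)
7^128 ≡ 1154^2 = 1331716 ≡ 49 (mod 1591)
7^256 ≡ 49^2 = 2401 ≡ 810 (mod 1591)
7^512 ≡ 810^2 = 656100 ≡ 608 (mod 1591)
795 = 512 + 256 + 16 + 8 + 2 + 1 in binary powers of 2.
So 7^795 ≡ 608 · 810 · 552 · 608 · 49 · 7 ≡ 343 (mod 1591).
Squaring chain: 343; never reaches −1, so base 7 is a Miller–Rabin witness that 1591 is composite.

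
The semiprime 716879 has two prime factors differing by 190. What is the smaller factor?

757

Since p = q + 190, we have 716879 = q(q + 190), so q² + 190q − 716879 = 0.
Discriminant: 190² + 4·716879 = 36100 + 2867516 = 2903616; √2903616 = 1704.
q = (−190 + 1704)/2 = 757, and p = q + 190 = 947.
Check: 757 · 947 = 716879.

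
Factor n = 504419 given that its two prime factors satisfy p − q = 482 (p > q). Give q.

Since p = q + 482, we have 504419 = q(q + 482), so q² + 482q − 504419 = 0.
Discriminant: 482² + 4·504419 = 232324 + 2017676 = 2250000; √2250000 = 1500.
q = (−482 + 1500)/2 = 509, and p = q + 482 = 991.
Check: 509 · 991 = 504419.

509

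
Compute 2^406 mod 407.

284

2^1 ≡ 2 (mod 407)
2^2 ≡ 2^2 = 4 ≡ 4 (mod 407)
2^4 ≡ 4^2 = 16 ≡ 16 (mod 407)
2^8 ≡ 16^2 = 256 ≡ 256 (mod 407)
2^16 ≡ 256^2 = 65536 ≡ 9 (mod 407)
2^32 ≡ 9^2 = 81 ≡ 81 (mod 407)
2^64 ≡ 81^2 = 6561 ≡ 49 (mod 407)
2^128 ≡ 49^2 = 2401 ≡ 366 (mod 407)
2^256 ≡ 366^2 = 133956 ≡ 53 (mod 407)
406 = 256 + 128 + 16 + 4 + 2 in binary powers of 2.
So 2^406 ≡ 53 · 366 · 9 · 16 · 4 ≡ 284 (mod 407).
Since 284 ≠ 1, base 2 is a Fermat witness: 407 is composite.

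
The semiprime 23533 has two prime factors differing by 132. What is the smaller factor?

101

Since p = q + 132, we have 23533 = q(q + 132), so q² + 132q − 23533 = 0.
Discriminant: 132² + 4·23533 = 17424 + 94132 = 111556; √111556 = 334.
q = (−132 + 334)/2 = 101, and p = q + 132 = 233.
Check: 101 · 233 = 23533.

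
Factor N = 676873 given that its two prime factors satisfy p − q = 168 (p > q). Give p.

911

Since p = q + 168, we have 676873 = q(q + 168), so q² + 168q − 676873 = 0.
Discriminant: 168² + 4·676873 = 28224 + 2707492 = 2735716; √2735716 = 1654.
q = (−168 + 1654)/2 = 743, and p = q + 168 = 911.
Check: 743 · 911 = 676873.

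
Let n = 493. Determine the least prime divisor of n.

17

493 is odd.
Digit sum 16, not divisible by 3.
Ends in 3: not divisible by 5.
7: 493 = 7·70 + 3
11: 493 = 11·44 + 9
13: 493 = 13·37 + 12
17: 493 = 17·29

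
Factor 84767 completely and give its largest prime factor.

84767 = 29 · 2923
2923 = 37 · 79
79 is prime.
So 84767 = 29 · 37 · 79; the largest prime factor is 79.

79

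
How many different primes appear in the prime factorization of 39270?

39270 = 2 · 19635
19635 = 3 · 6545
6545 = 5 · 1309
1309 = 7 · 187
187 = 11 · 17
39270 = 2 · 3 · 5 · 7 · 11 · 17, which has 6 distinct prime factors.

6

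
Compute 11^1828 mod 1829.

11^1 ≡ 11 (mod 1829)
11^2 ≡ 11^2 = 121 ≡ 121 (mod 1829)
11^4 ≡ 121^2 = 14641 ≡ 9 (mod 1829)
11^8 ≡ 9^2 = 81 ≡ 81 (mod 1829)
11^16 ≡ 81^2 = 6561 ≡ 1074 (mod 1829)
11^32 ≡ 1074^2 = 1153476 ≡ 1206 (mod 1829)
11^64 ≡ 1206^2 = 1454436 ≡ 381 (mod 1829)
11^128 ≡ 381^2 = 145161 ≡ 670 (mod 1829)
11^256 ≡ 670^2 = 448900 ≡ 795 (mod 1829)
11^512 ≡ 795^2 = 632025 ≡ 1020 (mod 1829)
11^1024 ≡ 1020^2 = 1040400 ≡ 1528 (mod 1829)
1828 = 1024 + 512 + 256 + 32 + 4 in binary powers of 2.
So 11^1828 ≡ 1528 · 1020 · 795 · 1206 · 9 ≡ 1405 (mod 1829).
Since 1405 ≠ 1, base 11 is a Fermat witness: 1829 is composite.

1405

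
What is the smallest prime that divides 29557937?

29557937 is odd.
Digit sum 47, not divisible by 3.
Ends in 7: not divisible by 5.
7: 29557937 = 7·4222562 + 3
11: 29557937 = 11·2687085 + 2
13: 29557937 = 13·2273687 + 6
17: 29557937 = 17·1738702 + 3
19: 29557937 = 19·1555680 + 17
23: 29557937 = 23·1285127 + 16
29: 29557937 = 29·1019239 + 6
31: 29557937 = 31·953481 + 26
37: 29557937 = 37·798863 + 6
41: 29557937 = 41·720925 + 12
43: 29557937 = 43·687393 + 38
47: 29557937 = 47·628892 + 13
53: 29557937 = 53·557696 + 49
59: 29557937 = 59·500981 + 58
61: 29557937 = 61·484556 + 21
67: 29557937 = 67·441163 + 16
71: 29557937 = 71·416308 + 69
73: 29557937 = 73·404903 + 18
79: 29557937 = 79·374151 + 8
83: 29557937 = 83·356119 + 60
89: 29557937 = 89·332111 + 58
97: 29557937 = 97·304721

97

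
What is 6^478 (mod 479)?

6^1 ≡ 6 (mod 479)
6^2 ≡ 6^2 = 36 ≡ 36 (mod 479)
6^4 ≡ 36^2 = 1296 ≡ 338 (mod 479)
6^8 ≡ 338^2 = 114244 ≡ 242 (mod 479)
6^16 ≡ 242^2 = 58564 ≡ 126 (mod 479)
6^32 ≡ 126^2 = 15876 ≡ 69 (mod 479)
6^64 ≡ 69^2 = 4761 ≡ 450 (mod 479)
6^128 ≡ 450^2 = 202500 ≡ 362 (mod 479)
6^256 ≡ 362^2 = 131044 ≡ 277 (mod 479)
478 = 256 + 128 + 64 + 16 + 8 + 4 + 2 in binary powers of 2.
So 6^478 ≡ 277 · 362 · 450 · 126 · 242 · 338 · 36 ≡ 1 (mod 479).
Since the result is 1, base 6 gives no evidence that 479 is composite.

1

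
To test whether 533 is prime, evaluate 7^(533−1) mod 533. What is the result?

7^1 ≡ 7 (mod 533)
7^2 ≡ 7^2 = 49 ≡ 49 (mod 533)
7^4 ≡ 49^2 = 2401 ≡ 269 (mod 533)
7^8 ≡ 269^2 = 72361 ≡ 406 (mod 533)
7^16 ≡ 406^2 = 164836 ≡ 139 (mod 533)
7^32 ≡ 139^2 = 19321 ≡ 133 (mod 533)
7^64 ≡ 133^2 = 17689 ≡ 100 (mod 533)
7^128 ≡ 100^2 = 10000 ≡ 406 (mod 533)
7^256 ≡ 406^2 = 164836 ≡ 139 (mod 533)
7^512 ≡ 139^2 = 19321 ≡ 133 (mod 533)
532 = 512 + 16 + 4 in binary powers of 2.
So 7^532 ≡ 133 · 139 · 269 ≡ 113 (mod 533).
Since 113 ≠ 1, base 7 is a Fermat witness: 533 is composite.

113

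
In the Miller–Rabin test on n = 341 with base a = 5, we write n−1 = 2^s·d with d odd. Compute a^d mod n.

341 − 1 = 340 = 2^2 · 85, so d = 85.
5^1 ≡ 5 (mod 341)
5^2 ≡ 5^2 = 25 ≡ 25 (mod 341)
5^4 ≡ 25^2 = 625 ≡ 284 (mod 341)
5^8 ≡ 284^2 = 80656 ≡ 180 (mod 341)
5^16 ≡ 180^2 = 32400 ≡ 5 (mod 341)
5^32 ≡ 5^2 = 25 ≡ 25 (mod 341)
5^64 ≡ 25^2 = 625 ≡ 284 (mod 341)
85 = 64 + 16 + 4 + 1 in binary powers of 2.
So 5^85 ≡ 284 · 5 · 284 · 5 ≡ 67 (mod 341).
Squaring chain: 67 → 56; never reaches −1, so base 5 is a Miller–Rabin witness that 341 is composite.

67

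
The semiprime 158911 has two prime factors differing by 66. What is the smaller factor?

367

Since p = q + 66, we have 158911 = q(q + 66), so q² + 66q − 158911 = 0.
Discriminant: 66² + 4·158911 = 4356 + 635644 = 640000; √640000 = 800.
q = (−66 + 800)/2 = 367, and p = q + 66 = 433.
Check: 367 · 433 = 158911.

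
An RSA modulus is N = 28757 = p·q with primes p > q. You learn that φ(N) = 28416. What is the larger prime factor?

193

φ(n) = (p−1)(q−1) = n − (p+q) + 1, so p + q = 28757 − 28416 + 1 = 342.
p and q are the roots of t² − 342t + 28757 = 0.
Discriminant: 342² − 4·28757 = 116964 − 115028 = 1936; √1936 = 44.
q = (342 − 44)/2 = 149, p = (342 + 44)/2 = 193.
Check: 149 · 193 = 28757.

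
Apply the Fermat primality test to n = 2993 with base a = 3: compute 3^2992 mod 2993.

1395

3^1 ≡ 3 (mod 2993)
3^2 ≡ 3^2 = 9 ≡ 9 (mod 2993)
3^4 ≡ 9^2 = 81 ≡ 81 (mod 2993)
3^8 ≡ 81^2 = 6561 ≡ 575 (mod 2993)
3^16 ≡ 575^2 = 330625 ≡ 1395 (mod 2993)
3^32 ≡ 1395^2 = 1946025 ≡ 575 (mod 2993)
3^64 ≡ 575^2 = 330625 ≡ 1395 (mod 2993)
3^128 ≡ 1395^2 = 1946025 ≡ 575 (mod 2993)
3^256 ≡ 575^2 = 330625 ≡ 1395 (mod 2993)
3^512 ≡ 1395^2 = 1946025 ≡ 575 (mod 2993)
3^1024 ≡ 575^2 = 330625 ≡ 1395 (mod 2993)
3^2048 ≡ 1395^2 = 1946025 ≡ 575 (mod 2993)
2992 = 2048 + 512 + 256 + 128 + 32 + 16 in binary powers of 2.
So 3^2992 ≡ 575 · 575 · 1395 · 575 · 575 · 1395 ≡ 1395 (mod 2993).
Since 1395 ≠ 1, base 3 is a Fermat witness: 2993 is composite.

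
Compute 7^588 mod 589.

343

7^1 ≡ 7 (mod 589)
7^2 ≡ 7^2 = 49 ≡ 49 (mod 589)
7^4 ≡ 49^2 = 2401 ≡ 45 (mod 589)
7^8 ≡ 45^2 = 2025 ≡ 258 (mod 589)
7^16 ≡ 258^2 = 66564 ≡ 7 (mod 589)
7^32 ≡ 7^2 = 49 ≡ 49 (mod 589)
7^64 ≡ 49^2 = 2401 ≡ 45 (mod 589)
7^128 ≡ 45^2 = 2025 ≡ 258 (mod 589)
7^256 ≡ 258^2 = 66564 ≡ 7 (mod 589)
7^512 ≡ 7^2 = 49 ≡ 49 (mod 589)
588 = 512 + 64 + 8 + 4 in binary powers of 2.
So 7^588 ≡ 49 · 45 · 258 · 45 ≡ 343 (mod 589).
Since 343 ≠ 1, base 7 is a Fermat witness: 589 is composite.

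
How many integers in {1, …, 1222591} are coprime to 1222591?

1176480

Factor: 1222591 = 37 · 173 · 191.
φ(1222591) = (37−1) · (173−1) · (191−1) = 36 · 172 · 190 = 1176480.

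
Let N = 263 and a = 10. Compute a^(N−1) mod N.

10^1 ≡ 10 (mod 263)
10^2 ≡ 10^2 = 100 ≡ 100 (mod 263)
10^4 ≡ 100^2 = 10000 ≡ 6 (mod 263)
10^8 ≡ 6^2 = 36 ≡ 36 (mod 263)
10^16 ≡ 36^2 = 1296 ≡ 244 (mod 263)
10^32 ≡ 244^2 = 59536 ≡ 98 (mod 263)
10^64 ≡ 98^2 = 9604 ≡ 136 (mod 263)
10^128 ≡ 136^2 = 18496 ≡ 86 (mod 263)
10^256 ≡ 86^2 = 7396 ≡ 32 (mod 263)
262 = 256 + 4 + 2 in binary powers of 2.
So 10^262 ≡ 32 · 6 · 100 ≡ 1 (mod 263).
Since the result is 1, base 10 gives no evidence that 263 is composite.

1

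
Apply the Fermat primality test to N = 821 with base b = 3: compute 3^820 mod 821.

1

3^1 ≡ 3 (mod 821)
3^2 ≡ 3^2 = 9 ≡ 9 (mod 821)
3^4 ≡ 9^2 = 81 ≡ 81 (mod 821)
3^8 ≡ 81^2 = 6561 ≡ 814 (mod 821)
3^16 ≡ 814^2 = 662596 ≡ 49 (mod 821)
3^32 ≡ 49^2 = 2401 ≡ 759 (mod 821)
3^64 ≡ 759^2 = 576081 ≡ 560 (mod 821)
3^128 ≡ 560^2 = 313600 ≡ 799 (mod 821)
3^256 ≡ 799^2 = 638401 ≡ 484 (mod 821)
3^512 ≡ 484^2 = 234256 ≡ 271 (mod 821)
820 = 512 + 256 + 32 + 16 + 4 in binary powers of 2.
So 3^820 ≡ 271 · 484 · 759 · 49 · 81 ≡ 1 (mod 821).
Since the result is 1, base 3 gives no evidence that 821 is composite.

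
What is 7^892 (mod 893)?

7^1 ≡ 7 (mod 893)
7^2 ≡ 7^2 = 49 ≡ 49 (mod 893)
7^4 ≡ 49^2 = 2401 ≡ 615 (mod 893)
7^8 ≡ 615^2 = 378225 ≡ 486 (mod 893)
7^16 ≡ 486^2 = 236196 ≡ 444 (mod 893)
7^32 ≡ 444^2 = 197136 ≡ 676 (mod 893)
7^64 ≡ 676^2 = 456976 ≡ 653 (mod 893)
7^128 ≡ 653^2 = 426409 ≡ 448 (mod 893)
7^256 ≡ 448^2 = 200704 ≡ 672 (mod 893)
7^512 ≡ 672^2 = 451584 ≡ 619 (mod 893)
892 = 512 + 256 + 64 + 32 + 16 + 8 + 4 in binary powers of 2.
So 7^892 ≡ 619 · 672 · 653 · 676 · 444 · 486 · 615 ≡ 653 (mod 893).
Since 653 ≠ 1, base 7 is a Fermat witness: 893 is composite.

653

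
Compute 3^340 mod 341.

56

3^1 ≡ 3 (mod 341)
3^2 ≡ 3^2 = 9 ≡ 9 (mod 341)
3^4 ≡ 9^2 = 81 ≡ 81 (mod 341)
3^8 ≡ 81^2 = 6561 ≡ 82 (mod 341)
3^16 ≡ 82^2 = 6724 ≡ 245 (mod 341)
3^32 ≡ 245^2 = 60025 ≡ 9 (mod 341)
3^64 ≡ 9^2 = 81 ≡ 81 (mod 341)
3^128 ≡ 81^2 = 6561 ≡ 82 (mod 341)
3^256 ≡ 82^2 = 6724 ≡ 245 (mod 341)
340 = 256 + 64 + 16 + 4 in binary powers of 2.
So 3^340 ≡ 245 · 81 · 245 · 81 ≡ 56 (mod 341).
Since 56 ≠ 1, base 3 is a Fermat witness: 341 is composite.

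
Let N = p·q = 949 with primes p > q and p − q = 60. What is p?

73

Since p = q + 60, we have 949 = q(q + 60), so q² + 60q − 949 = 0.
Discriminant: 60² + 4·949 = 3600 + 3796 = 7396; √7396 = 86.
q = (−60 + 86)/2 = 13, and p = q + 60 = 73.
Check: 13 · 73 = 949.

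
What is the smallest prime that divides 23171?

23171 is odd.
Digit sum 14, not divisible by 3.
Ends in 1: not divisible by 5.
7: 23171 = 7·3310 + 1
11: 23171 = 11·2106 + 5
13: 23171 = 13·1782 + 5
17: 23171 = 17·1363

17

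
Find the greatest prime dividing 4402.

71

4402 = 2 · 2201
2201 = 31 · 71
71 is prime.
So 4402 = 2 · 31 · 71; the largest prime factor is 71.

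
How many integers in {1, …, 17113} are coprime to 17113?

Factor: 17113 = 109 · 157.
φ(17113) = (109−1) · (157−1) = 108 · 156 = 16848.

16848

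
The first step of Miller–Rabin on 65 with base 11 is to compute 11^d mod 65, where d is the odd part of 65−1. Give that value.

11

65 − 1 = 64 = 2^6 · 1, so d = 1.
11^1 ≡ 11 (mod 65)
1 = 1 in binary powers of 2.
So 11^1 ≡ 11 ≡ 11 (mod 65).
Squaring chain: 11 → 56 → 16 → 61 → 16 → 61; never reaches −1, so base 11 is a Miller–Rabin witness that 65 is composite.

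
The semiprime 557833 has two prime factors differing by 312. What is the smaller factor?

Since p = q + 312, we have 557833 = q(q + 312), so q² + 312q − 557833 = 0.
Discriminant: 312² + 4·557833 = 97344 + 2231332 = 2328676; √2328676 = 1526.
q = (−312 + 1526)/2 = 607, and p = q + 312 = 919.
Check: 607 · 919 = 557833.

607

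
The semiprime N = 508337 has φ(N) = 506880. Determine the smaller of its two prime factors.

φ(n) = (p−1)(q−1) = n − (p+q) + 1, so p + q = 508337 − 506880 + 1 = 1458.
p and q are the roots of t² − 1458t + 508337 = 0.
Discriminant: 1458² − 4·508337 = 2125764 − 2033348 = 92416; √92416 = 304.
q = (1458 − 304)/2 = 577, p = (1458 + 304)/2 = 881.
Check: 577 · 881 = 508337.

577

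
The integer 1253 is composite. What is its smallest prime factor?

7

1253 is odd.
Digit sum 11, not divisible by 3.
Ends in 3: not divisible by 5.
7: 1253 = 7·179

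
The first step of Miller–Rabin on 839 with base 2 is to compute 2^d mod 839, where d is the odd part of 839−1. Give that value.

839 − 1 = 838 = 2^1 · 419, so d = 419.
2^1 ≡ 2 (mod 839)
2^2 ≡ 2^2 = 4 ≡ 4 (mod 839)
2^4 ≡ 4^2 = 16 ≡ 16 (mod 839)
2^8 ≡ 16^2 = 256 ≡ 256 (mod 839)
2^16 ≡ 256^2 = 65536 ≡ 94 (mod 839)
2^32 ≡ 94^2 = 8836 ≡ 446 (mod 839)
2^64 ≡ 446^2 = 198916 ≡ 73 (mod 839)
2^128 ≡ 73^2 = 5329 ≡ 295 (mod 839)
2^256 ≡ 295^2 = 87025 ≡ 608 (mod 839)
419 = 256 + 128 + 32 + 2 + 1 in binary powers of 2.
So 2^419 ≡ 608 · 295 · 446 · 4 · 2 ≡ 1 (mod 839).
Since 2^d ≡ 1 (mod 839), base 2 does not prove 839 composite.

1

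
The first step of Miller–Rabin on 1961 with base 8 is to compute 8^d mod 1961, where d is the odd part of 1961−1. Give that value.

1961 − 1 = 1960 = 2^3 · 245, so d = 245.
8^1 ≡ 8 (mod 1961)
8^2 ≡ 8^2 = 64 ≡ 64 (mod 1961)
8^4 ≡ 64^2 = 4096 ≡ 174 (mod 1961)
8^8 ≡ 174^2 = 30276 ≡ 861 (mod 1961)
8^16 ≡ 861^2 = 741321 ≡ 63 (mod 1961)
8^32 ≡ 63^2 = 3969 ≡ 47 (mod 1961)
8^64 ≡ 47^2 = 2209 ≡ 248 (mod 1961)
8^128 ≡ 248^2 = 61504 ≡ 713 (mod 1961)
245 = 128 + 64 + 32 + 16 + 4 + 1 in binary powers of 2.
So 8^245 ≡ 713 · 248 · 47 · 63 · 174 · 8 ≡ 393 (mod 1961).
Squaring chain: 393 → 1491 → 1268; never reaches −1, so base 8 is a Miller–Rabin witness that 1961 is composite.

393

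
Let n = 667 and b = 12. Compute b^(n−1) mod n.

12^1 ≡ 12 (mod 667)
12^2 ≡ 12^2 = 144 ≡ 144 (mod 667)
12^4 ≡ 144^2 = 20736 ≡ 59 (mod 667)
12^8 ≡ 59^2 = 3481 ≡ 146 (mod 667)
12^16 ≡ 146^2 = 21316 ≡ 639 (mod 667)
12^32 ≡ 639^2 = 408321 ≡ 117 (mod 667)
12^64 ≡ 117^2 = 13689 ≡ 349 (mod 667)
12^128 ≡ 349^2 = 121801 ≡ 407 (mod 667)
12^256 ≡ 407^2 = 165649 ≡ 233 (mod 667)
12^512 ≡ 233^2 = 54289 ≡ 262 (mod 667)
666 = 512 + 128 + 16 + 8 + 2 in binary powers of 2.
So 12^666 ≡ 262 · 407 · 639 · 146 · 144 ≡ 492 (mod 667).
Since 492 ≠ 1, base 12 is a Fermat witness: 667 is composite.

492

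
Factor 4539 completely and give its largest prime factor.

89

4539 = 3 · 1513
1513 = 17 · 89
89 is prime.
So 4539 = 3 · 17 · 89; the largest prime factor is 89.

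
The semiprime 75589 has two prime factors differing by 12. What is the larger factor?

281

Since p = q + 12, we have 75589 = q(q + 12), so q² + 12q − 75589 = 0.
Discriminant: 12² + 4·75589 = 144 + 302356 = 302500; √302500 = 550.
q = (−12 + 550)/2 = 269, and p = q + 12 = 281.
Check: 269 · 281 = 75589.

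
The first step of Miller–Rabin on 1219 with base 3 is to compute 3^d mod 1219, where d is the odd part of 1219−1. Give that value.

1219 − 1 = 1218 = 2^1 · 609, so d = 609.
3^1 ≡ 3 (mod 1219)
3^2 ≡ 3^2 = 9 ≡ 9 (mod 1219)
3^4 ≡ 9^2 = 81 ≡ 81 (mod 1219)
3^8 ≡ 81^2 = 6561 ≡ 466 (mod 1219)
3^16 ≡ 466^2 = 217156 ≡ 174 (mod 1219)
3^32 ≡ 174^2 = 30276 ≡ 1020 (mod 1219)
3^64 ≡ 1020^2 = 1040400 ≡ 593 (mod 1219)
3^128 ≡ 593^2 = 351649 ≡ 577 (mod 1219)
3^256 ≡ 577^2 = 332929 ≡ 142 (mod 1219)
3^512 ≡ 142^2 = 20164 ≡ 660 (mod 1219)
609 = 512 + 64 + 32 + 1 in binary powers of 2.
So 3^609 ≡ 660 · 593 · 1020 · 3 ≡ 403 (mod 1219).
Squaring chain: 403; never reaches −1, so base 3 is a Miller–Rabin witness that 1219 is composite.

403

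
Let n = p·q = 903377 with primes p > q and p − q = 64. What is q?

Since p = q + 64, we have 903377 = q(q + 64), so q² + 64q − 903377 = 0.
Discriminant: 64² + 4·903377 = 4096 + 3613508 = 3617604; √3617604 = 1902.
q = (−64 + 1902)/2 = 919, and p = q + 64 = 983.
Check: 919 · 983 = 903377.

919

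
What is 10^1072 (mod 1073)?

10^1 ≡ 10 (mod 1073)
10^2 ≡ 10^2 = 100 ≡ 100 (mod 1073)
10^4 ≡ 100^2 = 10000 ≡ 343 (mod 1073)
10^8 ≡ 343^2 = 117649 ≡ 692 (mod 1073)
10^16 ≡ 692^2 = 478864 ≡ 306 (mod 1073)
10^32 ≡ 306^2 = 93636 ≡ 285 (mod 1073)
10^64 ≡ 285^2 = 81225 ≡ 750 (mod 1073)
10^128 ≡ 750^2 = 562500 ≡ 248 (mod 1073)
10^256 ≡ 248^2 = 61504 ≡ 343 (mod 1073)
10^512 ≡ 343^2 = 117649 ≡ 692 (mod 1073)
10^1024 ≡ 692^2 = 478864 ≡ 306 (mod 1073)
1072 = 1024 + 32 + 16 in binary powers of 2.
So 10^1072 ≡ 306 · 285 · 306 ≡ 750 (mod 1073).
Since 750 ≠ 1, base 10 is a Fermat witness: 1073 is composite.

750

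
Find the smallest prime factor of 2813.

29

2813 is odd.
Digit sum 14, not divisible by 3.
Ends in 3: not divisible by 5.
7: 2813 = 7·401 + 6
11: 2813 = 11·255 + 8
13: 2813 = 13·216 + 5
17: 2813 = 17·165 + 8
19: 2813 = 19·148 + 1
23: 2813 = 23·122 + 7
29: 2813 = 29·97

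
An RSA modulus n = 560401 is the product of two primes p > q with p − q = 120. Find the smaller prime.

Since p = q + 120, we have 560401 = q(q + 120), so q² + 120q − 560401 = 0.
Discriminant: 120² + 4·560401 = 14400 + 2241604 = 2256004; √2256004 = 1502.
q = (−120 + 1502)/2 = 691, and p = q + 120 = 811.
Check: 691 · 811 = 560401.

691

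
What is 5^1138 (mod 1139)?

5^1 ≡ 5 (mod 1139)
5^2 ≡ 5^2 = 25 ≡ 25 (mod 1139)
5^4 ≡ 25^2 = 625 ≡ 625 (mod 1139)
5^8 ≡ 625^2 = 390625 ≡ 1087 (mod 1139)
5^16 ≡ 1087^2 = 1181569 ≡ 426 (mod 1139)
5^32 ≡ 426^2 = 181476 ≡ 375 (mod 1139)
5^64 ≡ 375^2 = 140625 ≡ 528 (mod 1139)
5^128 ≡ 528^2 = 278784 ≡ 868 (mod 1139)
5^256 ≡ 868^2 = 753424 ≡ 545 (mod 1139)
5^512 ≡ 545^2 = 297025 ≡ 885 (mod 1139)
5^1024 ≡ 885^2 = 783225 ≡ 732 (mod 1139)
1138 = 1024 + 64 + 32 + 16 + 2 in binary powers of 2.
So 5^1138 ≡ 732 · 528 · 375 · 426 · 25 ≡ 1096 (mod 1139).
Since 1096 ≠ 1, base 5 is a Fermat witness: 1139 is composite.

1096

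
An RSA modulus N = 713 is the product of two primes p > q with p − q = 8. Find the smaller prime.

Since p = q + 8, we have 713 = q(q + 8), so q² + 8q − 713 = 0.
Discriminant: 8² + 4·713 = 64 + 2852 = 2916; √2916 = 54.
q = (−8 + 54)/2 = 23, and p = q + 8 = 31.
Check: 23 · 31 = 713.

23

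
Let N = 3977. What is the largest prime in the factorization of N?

3977 = 41 · 97
97 is prime.
So 3977 = 41 · 97; the largest prime factor is 97.

97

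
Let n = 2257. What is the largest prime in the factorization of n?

61

2257 = 37 · 61
61 is prime.
So 2257 = 37 · 61; the largest prime factor is 61.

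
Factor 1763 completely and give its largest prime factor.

1763 = 41 · 43
43 is prime.
So 1763 = 41 · 43; the largest prime factor is 43.

43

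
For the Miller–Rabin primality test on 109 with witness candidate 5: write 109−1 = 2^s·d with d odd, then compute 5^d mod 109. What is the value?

1

109 − 1 = 108 = 2^2 · 27, so d = 27.
5^1 ≡ 5 (mod 109)
5^2 ≡ 5^2 = 25 ≡ 25 (mod 109)
5^4 ≡ 25^2 = 625 ≡ 80 (mod 109)
5^8 ≡ 80^2 = 6400 ≡ 78 (mod 109)
5^16 ≡ 78^2 = 6084 ≡ 89 (mod 109)
27 = 16 + 8 + 2 + 1 in binary powers of 2.
So 5^27 ≡ 89 · 78 · 25 · 5 ≡ 1 (mod 109).
Since 5^d ≡ 1 (mod 109), base 5 does not prove 109 composite.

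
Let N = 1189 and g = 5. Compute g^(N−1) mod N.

5^1 ≡ 5 (mod 1189)
5^2 ≡ 5^2 = 25 ≡ 25 (mod 1189)
5^4 ≡ 25^2 = 625 ≡ 625 (mod 1189)
5^8 ≡ 625^2 = 390625 ≡ 633 (mod 1189)
5^16 ≡ 633^2 = 400689 ≡ 1185 (mod 1189)
5^32 ≡ 1185^2 = 1404225 ≡ 16 (mod 1189)
5^64 ≡ 16^2 = 256 ≡ 256 (mod 1189)
5^128 ≡ 256^2 = 65536 ≡ 141 (mod 1189)
5^256 ≡ 141^2 = 19881 ≡ 857 (mod 1189)
5^512 ≡ 857^2 = 734449 ≡ 836 (mod 1189)
5^1024 ≡ 836^2 = 698896 ≡ 953 (mod 1189)
1188 = 1024 + 128 + 32 + 4 in binary powers of 2.
So 5^1188 ≡ 953 · 141 · 16 · 625 ≡ 674 (mod 1189).
Since 674 ≠ 1, base 5 is a Fermat witness: 1189 is composite.

674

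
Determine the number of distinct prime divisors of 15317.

15317 = 17^2 · 53
15317 = 17^2 · 53, which has 2 distinct prime factors.

2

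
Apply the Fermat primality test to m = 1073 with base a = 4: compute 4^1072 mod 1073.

4^1 ≡ 4 (mod 1073)
4^2 ≡ 4^2 = 16 ≡ 16 (mod 1073)
4^4 ≡ 16^2 = 256 ≡ 256 (mod 1073)
4^8 ≡ 256^2 = 65536 ≡ 83 (mod 1073)
4^16 ≡ 83^2 = 6889 ≡ 451 (mod 1073)
4^32 ≡ 451^2 = 203401 ≡ 604 (mod 1073)
4^64 ≡ 604^2 = 364816 ≡ 1069 (mod 1073)
4^128 ≡ 1069^2 = 1142761 ≡ 16 (mod 1073)
4^256 ≡ 16^2 = 256 ≡ 256 (mod 1073)
4^512 ≡ 256^2 = 65536 ≡ 83 (mod 1073)
4^1024 ≡ 83^2 = 6889 ≡ 451 (mod 1073)
1072 = 1024 + 32 + 16 in binary powers of 2.
So 4^1072 ≡ 451 · 604 · 451 ≡ 1069 (mod 1073).
Since 1069 ≠ 1, base 4 is a Fermat witness: 1073 is composite.

1069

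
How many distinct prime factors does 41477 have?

3

41477 = 19 · 2183
2183 = 37 · 59
41477 = 19 · 37 · 59, which has 3 distinct prime factors.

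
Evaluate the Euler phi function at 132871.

Factor: 132871 = 23 · 53 · 109.
φ(132871) = (23−1) · (53−1) · (109−1) = 22 · 52 · 108 = 123552.

123552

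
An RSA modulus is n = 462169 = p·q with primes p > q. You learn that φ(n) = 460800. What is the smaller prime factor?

601

φ(n) = (p−1)(q−1) = n − (p+q) + 1, so p + q = 462169 − 460800 + 1 = 1370.
p and q are the roots of t² − 1370t + 462169 = 0.
Discriminant: 1370² − 4·462169 = 1876900 − 1848676 = 28224; √28224 = 168.
q = (1370 − 168)/2 = 601, p = (1370 + 168)/2 = 769.
Check: 601 · 769 = 462169.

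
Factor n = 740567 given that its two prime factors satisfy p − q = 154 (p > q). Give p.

Since p = q + 154, we have 740567 = q(q + 154), so q² + 154q − 740567 = 0.
Discriminant: 154² + 4·740567 = 23716 + 2962268 = 2985984; √2985984 = 1728.
q = (−154 + 1728)/2 = 787, and p = q + 154 = 941.
Check: 787 · 941 = 740567.

941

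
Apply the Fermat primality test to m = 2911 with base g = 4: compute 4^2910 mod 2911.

4^1 ≡ 4 (mod 2911)
4^2 ≡ 4^2 = 16 ≡ 16 (mod 2911)
4^4 ≡ 16^2 = 256 ≡ 256 (mod 2911)
4^8 ≡ 256^2 = 65536 ≡ 1494 (mod 2911)
4^16 ≡ 1494^2 = 2232036 ≡ 2210 (mod 2911)
4^32 ≡ 2210^2 = 4884100 ≡ 2353 (mod 2911)
4^64 ≡ 2353^2 = 5536609 ≡ 2798 (mod 2911)
4^128 ≡ 2798^2 = 7828804 ≡ 1125 (mod 2911)
4^256 ≡ 1125^2 = 1265625 ≡ 2251 (mod 2911)
4^512 ≡ 2251^2 = 5067001 ≡ 1861 (mod 2911)
4^1024 ≡ 1861^2 = 3463321 ≡ 2142 (mod 2911)
4^2048 ≡ 2142^2 = 4588164 ≡ 428 (mod 2911)
2910 = 2048 + 512 + 256 + 64 + 16 + 8 + 4 + 2 in binary powers of 2.
So 4^2910 ≡ 428 · 1861 · 2251 · 2798 · 2210 · 1494 · 256 · 16 ≡ 1805 (mod 2911).
Since 1805 ≠ 1, base 4 is a Fermat witness: 2911 is composite.

1805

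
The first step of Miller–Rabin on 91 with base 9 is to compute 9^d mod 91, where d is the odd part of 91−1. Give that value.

91 − 1 = 90 = 2^1 · 45, so d = 45.
9^1 ≡ 9 (mod 91)
9^2 ≡ 9^2 = 81 ≡ 81 (mod 91)
9^4 ≡ 81^2 = 6561 ≡ 9 (mod 91)
9^8 ≡ 9^2 = 81 ≡ 81 (mod 91)
9^16 ≡ 81^2 = 6561 ≡ 9 (mod 91)
9^32 ≡ 9^2 = 81 ≡ 81 (mod 91)
45 = 32 + 8 + 4 + 1 in binary powers of 2.
So 9^45 ≡ 81 · 81 · 9 · 9 ≡ 1 (mod 91).
Since 9^d ≡ 1 (mod 91), base 9 does not prove 91 composite.

1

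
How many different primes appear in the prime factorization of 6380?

6380 = 2^2 · 1595
1595 = 5 · 319
319 = 11 · 29
6380 = 2^2 · 5 · 11 · 29, which has 4 distinct prime factors.

4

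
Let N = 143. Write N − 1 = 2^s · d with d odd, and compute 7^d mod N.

143 − 1 = 142 = 2^1 · 71, so d = 71.
7^1 ≡ 7 (mod 143)
7^2 ≡ 7^2 = 49 ≡ 49 (mod 143)
7^4 ≡ 49^2 = 2401 ≡ 113 (mod 143)
7^8 ≡ 113^2 = 12769 ≡ 42 (mod 143)
7^16 ≡ 42^2 = 1764 ≡ 48 (mod 143)
7^32 ≡ 48^2 = 2304 ≡ 16 (mod 143)
7^64 ≡ 16^2 = 256 ≡ 113 (mod 143)
71 = 64 + 4 + 2 + 1 in binary powers of 2.
So 7^71 ≡ 113 · 113 · 49 · 7 ≡ 106 (mod 143).
Squaring chain: 106; never reaches −1, so base 7 is a Miller–Rabin witness that 143 is composite.

106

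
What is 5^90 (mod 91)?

64

5^1 ≡ 5 (mod 91)
5^2 ≡ 5^2 = 25 ≡ 25 (mod 91)
5^4 ≡ 25^2 = 625 ≡ 79 (mod 91)
5^8 ≡ 79^2 = 6241 ≡ 53 (mod 91)
5^16 ≡ 53^2 = 2809 ≡ 79 (mod 91)
5^32 ≡ 79^2 = 6241 ≡ 53 (mod 91)
5^64 ≡ 53^2 = 2809 ≡ 79 (mod 91)
90 = 64 + 16 + 8 + 2 in binary powers of 2.
So 5^90 ≡ 79 · 79 · 53 · 25 ≡ 64 (mod 91).
Since 64 ≠ 1, base 5 is a Fermat witness: 91 is composite.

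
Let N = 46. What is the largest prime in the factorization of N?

23

46 = 2 · 23
23 is prime.
So 46 = 2 · 23; the largest prime factor is 23.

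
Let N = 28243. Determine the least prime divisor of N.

61

28243 is odd.
Digit sum 19, not divisible by 3.
Ends in 3: not divisible by 5.
7: 28243 = 7·4034 + 5
11: 28243 = 11·2567 + 6
13: 28243 = 13·2172 + 7
17: 28243 = 17·1661 + 6
19: 28243 = 19·1486 + 9
23: 28243 = 23·1227 + 22
29: 28243 = 29·973 + 26
31: 28243 = 31·911 + 2
37: 28243 = 37·763 + 12
41: 28243 = 41·688 + 35
43: 28243 = 43·656 + 35
47: 28243 = 47·600 + 43
53: 28243 = 53·532 + 47
59: 28243 = 59·478 + 41
61: 28243 = 61·463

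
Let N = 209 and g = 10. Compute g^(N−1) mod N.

10^1 ≡ 10 (mod 209)
10^2 ≡ 10^2 = 100 ≡ 100 (mod 209)
10^4 ≡ 100^2 = 10000 ≡ 177 (mod 209)
10^8 ≡ 177^2 = 31329 ≡ 188 (mod 209)
10^16 ≡ 188^2 = 35344 ≡ 23 (mod 209)
10^32 ≡ 23^2 = 529 ≡ 111 (mod 209)
10^64 ≡ 111^2 = 12321 ≡ 199 (mod 209)
10^128 ≡ 199^2 = 39601 ≡ 100 (mod 209)
208 = 128 + 64 + 16 in binary powers of 2.
So 10^208 ≡ 100 · 199 · 23 ≡ 199 (mod 209).
Since 199 ≠ 1, base 10 is a Fermat witness: 209 is composite.

199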